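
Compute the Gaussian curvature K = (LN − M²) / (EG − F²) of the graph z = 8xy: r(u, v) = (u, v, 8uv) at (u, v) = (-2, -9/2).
K = -64/2411809

Coefficients of the first fundamental form: E = 64*v^2 + 1, F = 64*u*v, G = 64*u^2 + 1.
Coefficients of the second fundamental form: L = 0, M = 8/sqrt(64*u^2 + 64*v^2 + 1), N = 0.
Assemble K = (LN − M²)/(EG − F²) = -64/(4096*u^4 + 8192*u^2*v^2 + 128*u^2 + 4096*v^4 + 128*v^2 + 1). At (u, v) = (-2, -9/2): K = -64/2411809.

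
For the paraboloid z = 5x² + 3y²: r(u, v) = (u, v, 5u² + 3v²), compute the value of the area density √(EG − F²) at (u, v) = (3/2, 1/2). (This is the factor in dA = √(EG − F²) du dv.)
√(EG − F²)|_{(3/2, 1/2)} = sqrt(235)

E = 100*u^2 + 1, F = 60*u*v, G = 36*v^2 + 1, so EG − F² = 100*u^2 + 36*v^2 + 1. Taking the positive square root: √(EG − F²) = sqrt(100*u^2 + 36*v^2 + 1). At (u, v) = (3/2, 1/2): sqrt(235).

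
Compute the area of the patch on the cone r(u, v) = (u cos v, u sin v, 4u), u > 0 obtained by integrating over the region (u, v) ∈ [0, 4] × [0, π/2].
Area = 4*sqrt(17)*pi

Area = ∫∫ √(EG − F²) du dv with √(EG − F²) = sqrt(17)*Abs(u). Integrating over [0, 4] × [0, π/2] gives 4*sqrt(17)*pi.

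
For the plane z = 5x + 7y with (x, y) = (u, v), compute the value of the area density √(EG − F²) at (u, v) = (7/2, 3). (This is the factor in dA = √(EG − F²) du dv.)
√(EG − F²)|_{(7/2, 3)} = 5*sqrt(3)

E = 26, F = 35, G = 50, so EG − F² = 75. Taking the positive square root: √(EG − F²) = 5*sqrt(3). At (u, v) = (7/2, 3): 5*sqrt(3).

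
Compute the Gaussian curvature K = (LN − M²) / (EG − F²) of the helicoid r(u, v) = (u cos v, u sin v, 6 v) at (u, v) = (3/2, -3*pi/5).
K = -64/2601

Coefficients of the first fundamental form: E = 1, F = 0, G = u^2 + 36.
Coefficients of the second fundamental form: L = 0, M = -6/sqrt(u^2 + 36), N = 0.
Assemble K = (LN − M²)/(EG − F²) = -36/(u^2 + 36)^2. At (u, v) = (3/2, -3*pi/5): K = -64/2601.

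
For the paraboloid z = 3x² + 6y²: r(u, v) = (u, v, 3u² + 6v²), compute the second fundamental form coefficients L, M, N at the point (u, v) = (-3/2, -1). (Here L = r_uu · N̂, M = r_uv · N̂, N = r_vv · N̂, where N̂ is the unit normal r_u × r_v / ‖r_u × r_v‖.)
L = 3*sqrt(226)/113;  M = 0;  N = 6*sqrt(226)/113

Compute the unit normal N̂(u, v) = (-6*u/sqrt(36*u^2 + 144*v^2 + 1), -12*v/sqrt(36*u^2 + 144*v^2 + 1), 1/sqrt(36*u^2 + 144*v^2 + 1)), and the second partials r_uu, r_uv, r_vv. Take dot products:
  L(u, v) = r_uu · N̂ = 6/sqrt(36*u^2 + 144*v^2 + 1),
  M(u, v) = r_uv · N̂ = 0,
  N(u, v) = r_vv · N̂ = 12/sqrt(36*u^2 + 144*v^2 + 1).
Evaluating at (u, v) = (-3/2, -1):
  L = 3*sqrt(226)/113, M = 0, N = 6*sqrt(226)/113.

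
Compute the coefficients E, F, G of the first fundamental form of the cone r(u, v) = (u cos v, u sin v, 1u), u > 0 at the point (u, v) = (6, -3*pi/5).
E = 2;  F = 0;  G = 36

Partials: r_u = (cos(v), sin(v), 1), r_v = (-u*sin(v), u*cos(v), 0). As functions of (u, v):
  E = r_u · r_u = 2,
  F = r_u · r_v = 0,
  G = r_v · r_v = u^2.
Evaluating at (u, v) = (6, -3*pi/5): E = 2, F = 0, G = 36.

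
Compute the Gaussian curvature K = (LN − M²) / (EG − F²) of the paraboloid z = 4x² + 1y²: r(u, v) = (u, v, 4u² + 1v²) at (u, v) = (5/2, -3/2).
K = 4/42025

Coefficients of the first fundamental form: E = 64*u^2 + 1, F = 16*u*v, G = 4*v^2 + 1.
Coefficients of the second fundamental form: L = 8/sqrt(64*u^2 + 4*v^2 + 1), M = 0, N = 2/sqrt(64*u^2 + 4*v^2 + 1).
Assemble K = (LN − M²)/(EG − F²) = 16/(4096*u^4 + 512*u^2*v^2 + 128*u^2 + 16*v^4 + 8*v^2 + 1). At (u, v) = (5/2, -3/2): K = 4/42025.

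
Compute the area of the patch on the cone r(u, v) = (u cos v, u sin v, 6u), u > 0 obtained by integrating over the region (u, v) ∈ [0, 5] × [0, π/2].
Area = 25*sqrt(37)*pi/4

Area = ∫∫ √(EG − F²) du dv with √(EG − F²) = sqrt(37)*Abs(u). Integrating over [0, 5] × [0, π/2] gives 25*sqrt(37)*pi/4.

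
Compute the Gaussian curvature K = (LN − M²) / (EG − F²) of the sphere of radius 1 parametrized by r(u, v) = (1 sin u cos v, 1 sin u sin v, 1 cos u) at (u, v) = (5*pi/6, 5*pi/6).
K = 1

Coefficients of the first fundamental form: E = 1, F = 0, G = sin(u)^2.
Coefficients of the second fundamental form: L = -sin(u)/Abs(sin(u)), M = 0, N = -sin(u)^3/Abs(sin(u)).
Assemble K = (LN − M²)/(EG − F²) = 1. At (u, v) = (5*pi/6, 5*pi/6): K = 1.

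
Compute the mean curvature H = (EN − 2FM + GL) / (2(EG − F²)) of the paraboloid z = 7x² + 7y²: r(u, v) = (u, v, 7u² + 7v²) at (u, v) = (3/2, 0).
H = 3101*sqrt(442)/195364

With E = 196*u^2 + 1, F = 196*u*v, G = 196*v^2 + 1, L = 14/sqrt(196*u^2 + 196*v^2 + 1), M = 0, N = 14/sqrt(196*u^2 + 196*v^2 + 1), assemble
  H = (EN − 2FM + GL) / (2(EG − F²)) = 14*(98*u^2 + 98*v^2 + 1)/(196*u^2 + 196*v^2 + 1)^(3/2).
At (u, v) = (3/2, 0): H = 3101*sqrt(442)/195364.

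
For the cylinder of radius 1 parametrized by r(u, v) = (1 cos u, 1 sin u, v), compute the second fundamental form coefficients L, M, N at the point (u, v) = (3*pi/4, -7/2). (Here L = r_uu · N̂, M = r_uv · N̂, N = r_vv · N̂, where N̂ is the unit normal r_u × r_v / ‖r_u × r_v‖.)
L = -1;  M = 0;  N = 0

Compute the unit normal N̂(u, v) = (cos(u), sin(u), 0), and the second partials r_uu, r_uv, r_vv. Take dot products:
  L(u, v) = r_uu · N̂ = -1,
  M(u, v) = r_uv · N̂ = 0,
  N(u, v) = r_vv · N̂ = 0.
Evaluating at (u, v) = (3*pi/4, -7/2):
  L = -1, M = 0, N = 0.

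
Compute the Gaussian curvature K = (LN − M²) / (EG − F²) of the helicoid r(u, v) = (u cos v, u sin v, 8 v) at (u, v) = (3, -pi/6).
K = -64/5329

Coefficients of the first fundamental form: E = 1, F = 0, G = u^2 + 64.
Coefficients of the second fundamental form: L = 0, M = -8/sqrt(u^2 + 64), N = 0.
Assemble K = (LN − M²)/(EG − F²) = -64/(u^2 + 64)^2. At (u, v) = (3, -pi/6): K = -64/5329.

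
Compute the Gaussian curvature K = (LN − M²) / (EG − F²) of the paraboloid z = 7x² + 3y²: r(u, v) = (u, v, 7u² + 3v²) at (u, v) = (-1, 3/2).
K = 21/19321

Coefficients of the first fundamental form: E = 196*u^2 + 1, F = 84*u*v, G = 36*v^2 + 1.
Coefficients of the second fundamental form: L = 14/sqrt(196*u^2 + 36*v^2 + 1), M = 0, N = 6/sqrt(196*u^2 + 36*v^2 + 1).
Assemble K = (LN − M²)/(EG − F²) = 84/(38416*u^4 + 14112*u^2*v^2 + 392*u^2 + 1296*v^4 + 72*v^2 + 1). At (u, v) = (-1, 3/2): K = 21/19321.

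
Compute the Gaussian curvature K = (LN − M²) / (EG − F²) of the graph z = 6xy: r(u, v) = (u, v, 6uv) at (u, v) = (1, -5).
K = -36/877969

Coefficients of the first fundamental form: E = 36*v^2 + 1, F = 36*u*v, G = 36*u^2 + 1.
Coefficients of the second fundamental form: L = 0, M = 6/sqrt(36*u^2 + 36*v^2 + 1), N = 0.
Assemble K = (LN − M²)/(EG − F²) = -36/(1296*u^4 + 2592*u^2*v^2 + 72*u^2 + 1296*v^4 + 72*v^2 + 1). At (u, v) = (1, -5): K = -36/877969.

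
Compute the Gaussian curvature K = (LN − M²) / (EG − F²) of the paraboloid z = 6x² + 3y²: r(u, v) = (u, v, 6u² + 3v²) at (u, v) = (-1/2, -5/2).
K = 18/17161

Coefficients of the first fundamental form: E = 144*u^2 + 1, F = 72*u*v, G = 36*v^2 + 1.
Coefficients of the second fundamental form: L = 12/sqrt(144*u^2 + 36*v^2 + 1), M = 0, N = 6/sqrt(144*u^2 + 36*v^2 + 1).
Assemble K = (LN − M²)/(EG − F²) = 72/(20736*u^4 + 10368*u^2*v^2 + 288*u^2 + 1296*v^4 + 72*v^2 + 1). At (u, v) = (-1/2, -5/2): K = 18/17161.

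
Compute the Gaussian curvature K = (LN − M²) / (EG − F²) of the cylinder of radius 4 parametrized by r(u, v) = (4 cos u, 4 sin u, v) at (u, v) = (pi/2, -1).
K = 0

Coefficients of the first fundamental form: E = 16, F = 0, G = 1.
Coefficients of the second fundamental form: L = -4, M = 0, N = 0.
Assemble K = (LN − M²)/(EG − F²) = 0. At (u, v) = (pi/2, -1): K = 0.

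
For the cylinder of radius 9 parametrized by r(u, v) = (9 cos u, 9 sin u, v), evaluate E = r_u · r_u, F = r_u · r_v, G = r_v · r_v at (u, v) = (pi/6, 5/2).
E = 81;  F = 0;  G = 1

Partials: r_u = (-9*sin(u), 9*cos(u), 0), r_v = (0, 0, 1). As functions of (u, v):
  E = r_u · r_u = 81,
  F = r_u · r_v = 0,
  G = r_v · r_v = 1.
Evaluating at (u, v) = (pi/6, 5/2): E = 81, F = 0, G = 1.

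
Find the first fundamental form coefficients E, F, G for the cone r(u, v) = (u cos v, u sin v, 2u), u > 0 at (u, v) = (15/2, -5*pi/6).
E = 5;  F = 0;  G = 225/4

Partials: r_u = (cos(v), sin(v), 2), r_v = (-u*sin(v), u*cos(v), 0). As functions of (u, v):
  E = r_u · r_u = 5,
  F = r_u · r_v = 0,
  G = r_v · r_v = u^2.
Evaluating at (u, v) = (15/2, -5*pi/6): E = 5, F = 0, G = 225/4.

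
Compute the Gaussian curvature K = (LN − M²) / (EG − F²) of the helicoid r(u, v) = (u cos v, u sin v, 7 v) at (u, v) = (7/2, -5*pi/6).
K = -16/1225

Coefficients of the first fundamental form: E = 1, F = 0, G = u^2 + 49.
Coefficients of the second fundamental form: L = 0, M = -7/sqrt(u^2 + 49), N = 0.
Assemble K = (LN − M²)/(EG − F²) = -49/(u^2 + 49)^2. At (u, v) = (7/2, -5*pi/6): K = -16/1225.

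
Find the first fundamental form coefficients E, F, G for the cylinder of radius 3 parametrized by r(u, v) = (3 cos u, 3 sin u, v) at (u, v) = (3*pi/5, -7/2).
E = 9;  F = 0;  G = 1

Partials: r_u = (-3*sin(u), 3*cos(u), 0), r_v = (0, 0, 1). As functions of (u, v):
  E = r_u · r_u = 9,
  F = r_u · r_v = 0,
  G = r_v · r_v = 1.
Evaluating at (u, v) = (3*pi/5, -7/2): E = 9, F = 0, G = 1.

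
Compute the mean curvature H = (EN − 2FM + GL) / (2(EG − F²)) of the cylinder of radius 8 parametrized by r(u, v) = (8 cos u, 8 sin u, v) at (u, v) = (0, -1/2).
H = -1/16

With E = 64, F = 0, G = 1, L = -8, M = 0, N = 0, assemble
  H = (EN − 2FM + GL) / (2(EG − F²)) = -1/16.
At (u, v) = (0, -1/2): H = -1/16.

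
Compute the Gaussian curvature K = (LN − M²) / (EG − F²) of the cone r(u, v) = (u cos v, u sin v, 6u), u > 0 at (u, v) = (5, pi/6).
K = 0

Coefficients of the first fundamental form: E = 37, F = 0, G = u^2.
Coefficients of the second fundamental form: L = 0, M = 0, N = 6*sqrt(37)*u^2/(37*Abs(u)).
Assemble K = (LN − M²)/(EG − F²) = 0. At (u, v) = (5, pi/6): K = 0.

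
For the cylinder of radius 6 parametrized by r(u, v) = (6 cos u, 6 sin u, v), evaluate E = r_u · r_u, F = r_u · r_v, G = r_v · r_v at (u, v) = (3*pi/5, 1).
E = 36;  F = 0;  G = 1

Partials: r_u = (-6*sin(u), 6*cos(u), 0), r_v = (0, 0, 1). As functions of (u, v):
  E = r_u · r_u = 36,
  F = r_u · r_v = 0,
  G = r_v · r_v = 1.
Evaluating at (u, v) = (3*pi/5, 1): E = 36, F = 0, G = 1.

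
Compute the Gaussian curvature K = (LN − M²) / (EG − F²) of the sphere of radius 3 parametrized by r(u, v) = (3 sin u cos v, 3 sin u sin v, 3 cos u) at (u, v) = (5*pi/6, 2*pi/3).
K = 1/9

Coefficients of the first fundamental form: E = 9, F = 0, G = 9*sin(u)^2.
Coefficients of the second fundamental form: L = -3*sin(u)/Abs(sin(u)), M = 0, N = -3*sin(u)^3/Abs(sin(u)).
Assemble K = (LN − M²)/(EG − F²) = 1/9. At (u, v) = (5*pi/6, 2*pi/3): K = 1/9.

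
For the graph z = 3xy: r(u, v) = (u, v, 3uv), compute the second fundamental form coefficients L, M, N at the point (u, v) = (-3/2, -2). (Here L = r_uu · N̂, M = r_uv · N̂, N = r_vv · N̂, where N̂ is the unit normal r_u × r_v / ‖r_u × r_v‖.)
L = 0;  M = 6*sqrt(229)/229;  N = 0

Compute the unit normal N̂(u, v) = (-3*v/sqrt(9*u^2 + 9*v^2 + 1), -3*u/sqrt(9*u^2 + 9*v^2 + 1), 1/sqrt(9*u^2 + 9*v^2 + 1)), and the second partials r_uu, r_uv, r_vv. Take dot products:
  L(u, v) = r_uu · N̂ = 0,
  M(u, v) = r_uv · N̂ = 3/sqrt(9*u^2 + 9*v^2 + 1),
  N(u, v) = r_vv · N̂ = 0.
Evaluating at (u, v) = (-3/2, -2):
  L = 0, M = 6*sqrt(229)/229, N = 0.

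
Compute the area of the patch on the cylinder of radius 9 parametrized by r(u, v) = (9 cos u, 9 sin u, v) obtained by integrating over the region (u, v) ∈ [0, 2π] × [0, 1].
Area = 18*pi

Area = ∫∫ √(EG − F²) du dv with √(EG − F²) = 9. Integrating over [0, 2π] × [0, 1] gives 18*pi.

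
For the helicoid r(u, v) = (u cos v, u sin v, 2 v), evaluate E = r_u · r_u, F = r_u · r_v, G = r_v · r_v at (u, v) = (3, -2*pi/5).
E = 1;  F = 0;  G = 13

Partials: r_u = (cos(v), sin(v), 0), r_v = (-u*sin(v), u*cos(v), 2). As functions of (u, v):
  E = r_u · r_u = 1,
  F = r_u · r_v = 0,
  G = r_v · r_v = u^2 + 4.
Evaluating at (u, v) = (3, -2*pi/5): E = 1, F = 0, G = 13.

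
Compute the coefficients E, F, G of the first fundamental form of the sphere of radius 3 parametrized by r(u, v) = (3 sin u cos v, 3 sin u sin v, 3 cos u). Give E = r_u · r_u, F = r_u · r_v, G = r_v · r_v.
E = 9;  F = 0;  G = 9*sin(u)^2

Compute partials: r_u = (3*cos(u)*cos(v), 3*sin(v)*cos(u), -3*sin(u)), r_v = (-3*sin(u)*sin(v), 3*sin(u)*cos(v), 0). Then
  E = r_u · r_u = 9,
  F = r_u · r_v = 0,
  G = r_v · r_v = 9*sin(u)^2.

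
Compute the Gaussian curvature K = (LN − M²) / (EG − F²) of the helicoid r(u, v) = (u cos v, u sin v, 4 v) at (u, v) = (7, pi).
K = -16/4225

Coefficients of the first fundamental form: E = 1, F = 0, G = u^2 + 16.
Coefficients of the second fundamental form: L = 0, M = -4/sqrt(u^2 + 16), N = 0.
Assemble K = (LN − M²)/(EG − F²) = -16/(u^2 + 16)^2. At (u, v) = (7, pi): K = -16/4225.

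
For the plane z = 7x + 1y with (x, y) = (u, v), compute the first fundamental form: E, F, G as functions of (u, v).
E = 50;  F = 7;  G = 2

Compute partials: r_u = (1, 0, 7), r_v = (0, 1, 1). Then
  E = r_u · r_u = 50,
  F = r_u · r_v = 7,
  G = r_v · r_v = 2.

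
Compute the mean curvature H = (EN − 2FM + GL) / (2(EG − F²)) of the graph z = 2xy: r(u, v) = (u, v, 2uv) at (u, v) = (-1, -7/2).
H = -7*sqrt(6)/243

With E = 4*v^2 + 1, F = 4*u*v, G = 4*u^2 + 1, L = 0, M = 2/sqrt(4*u^2 + 4*v^2 + 1), N = 0, assemble
  H = (EN − 2FM + GL) / (2(EG − F²)) = -8*u*v/(4*u^2 + 4*v^2 + 1)^(3/2).
At (u, v) = (-1, -7/2): H = -7*sqrt(6)/243.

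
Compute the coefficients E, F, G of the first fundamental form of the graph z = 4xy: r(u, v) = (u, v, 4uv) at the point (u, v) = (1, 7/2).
E = 197;  F = 56;  G = 17

Partials: r_u = (1, 0, 4*v), r_v = (0, 1, 4*u). As functions of (u, v):
  E = r_u · r_u = 16*v^2 + 1,
  F = r_u · r_v = 16*u*v,
  G = r_v · r_v = 16*u^2 + 1.
Evaluating at (u, v) = (1, 7/2): E = 197, F = 56, G = 17.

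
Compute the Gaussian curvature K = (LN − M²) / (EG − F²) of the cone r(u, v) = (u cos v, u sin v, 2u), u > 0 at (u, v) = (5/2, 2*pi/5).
K = 0

Coefficients of the first fundamental form: E = 5, F = 0, G = u^2.
Coefficients of the second fundamental form: L = 0, M = 0, N = 2*sqrt(5)*u^2/(5*Abs(u)).
Assemble K = (LN − M²)/(EG − F²) = 0. At (u, v) = (5/2, 2*pi/5): K = 0.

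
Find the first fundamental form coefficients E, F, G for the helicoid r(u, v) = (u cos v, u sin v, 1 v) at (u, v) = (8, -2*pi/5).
E = 1;  F = 0;  G = 65

Partials: r_u = (cos(v), sin(v), 0), r_v = (-u*sin(v), u*cos(v), 1). As functions of (u, v):
  E = r_u · r_u = 1,
  F = r_u · r_v = 0,
  G = r_v · r_v = u^2 + 1.
Evaluating at (u, v) = (8, -2*pi/5): E = 1, F = 0, G = 65.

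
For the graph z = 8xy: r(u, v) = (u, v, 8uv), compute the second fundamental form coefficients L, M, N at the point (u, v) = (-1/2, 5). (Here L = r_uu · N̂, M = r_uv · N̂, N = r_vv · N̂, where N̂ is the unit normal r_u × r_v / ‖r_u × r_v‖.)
L = 0;  M = 8*sqrt(33)/231;  N = 0

Compute the unit normal N̂(u, v) = (-8*v/sqrt(64*u^2 + 64*v^2 + 1), -8*u/sqrt(64*u^2 + 64*v^2 + 1), 1/sqrt(64*u^2 + 64*v^2 + 1)), and the second partials r_uu, r_uv, r_vv. Take dot products:
  L(u, v) = r_uu · N̂ = 0,
  M(u, v) = r_uv · N̂ = 8/sqrt(64*u^2 + 64*v^2 + 1),
  N(u, v) = r_vv · N̂ = 0.
Evaluating at (u, v) = (-1/2, 5):
  L = 0, M = 8*sqrt(33)/231, N = 0.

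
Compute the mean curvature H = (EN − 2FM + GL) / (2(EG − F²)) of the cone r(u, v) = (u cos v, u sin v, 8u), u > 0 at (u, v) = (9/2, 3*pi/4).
H = 8*sqrt(65)/585

With E = 65, F = 0, G = u^2, L = 0, M = 0, N = 8*sqrt(65)*u^2/(65*Abs(u)), assemble
  H = (EN − 2FM + GL) / (2(EG − F²)) = 4*sqrt(65)/(65*Abs(u)).
At (u, v) = (9/2, 3*pi/4): H = 8*sqrt(65)/585.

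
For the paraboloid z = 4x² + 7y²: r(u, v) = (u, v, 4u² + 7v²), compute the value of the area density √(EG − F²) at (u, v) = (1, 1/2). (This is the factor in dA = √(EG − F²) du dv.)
√(EG − F²)|_{(1, 1/2)} = sqrt(114)

E = 64*u^2 + 1, F = 112*u*v, G = 196*v^2 + 1, so EG − F² = 64*u^2 + 196*v^2 + 1. Taking the positive square root: √(EG − F²) = sqrt(64*u^2 + 196*v^2 + 1). At (u, v) = (1, 1/2): sqrt(114).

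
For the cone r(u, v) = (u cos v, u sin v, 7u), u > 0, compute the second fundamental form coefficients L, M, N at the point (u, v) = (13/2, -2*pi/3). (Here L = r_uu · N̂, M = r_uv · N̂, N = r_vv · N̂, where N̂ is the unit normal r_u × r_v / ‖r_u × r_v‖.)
L = 0;  M = 0;  N = 91*sqrt(2)/20

Compute the unit normal N̂(u, v) = (-7*sqrt(2)*u*cos(v)/(10*Abs(u)), -7*sqrt(2)*u*sin(v)/(10*Abs(u)), sqrt(2)*u/(10*Abs(u))), and the second partials r_uu, r_uv, r_vv. Take dot products:
  L(u, v) = r_uu · N̂ = 0,
  M(u, v) = r_uv · N̂ = 0,
  N(u, v) = r_vv · N̂ = 7*sqrt(2)*u^2/(10*Abs(u)).
Evaluating at (u, v) = (13/2, -2*pi/3):
  L = 0, M = 0, N = 91*sqrt(2)/20.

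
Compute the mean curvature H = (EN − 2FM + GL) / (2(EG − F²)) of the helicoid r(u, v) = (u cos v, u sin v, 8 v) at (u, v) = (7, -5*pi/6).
H = 0

With E = 1, F = 0, G = u^2 + 64, L = 0, M = -8/sqrt(u^2 + 64), N = 0, assemble
  H = (EN − 2FM + GL) / (2(EG − F²)) = 0.
At (u, v) = (7, -5*pi/6): H = 0.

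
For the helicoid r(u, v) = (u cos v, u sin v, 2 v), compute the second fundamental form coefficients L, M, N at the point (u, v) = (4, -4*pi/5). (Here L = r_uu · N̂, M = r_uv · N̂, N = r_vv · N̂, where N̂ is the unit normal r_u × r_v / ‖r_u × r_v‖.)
L = 0;  M = -sqrt(5)/5;  N = 0

Compute the unit normal N̂(u, v) = (2*sin(v)/sqrt(u^2 + 4), -2*cos(v)/sqrt(u^2 + 4), u/sqrt(u^2 + 4)), and the second partials r_uu, r_uv, r_vv. Take dot products:
  L(u, v) = r_uu · N̂ = 0,
  M(u, v) = r_uv · N̂ = -2/sqrt(u^2 + 4),
  N(u, v) = r_vv · N̂ = 0.
Evaluating at (u, v) = (4, -4*pi/5):
  L = 0, M = -sqrt(5)/5, N = 0.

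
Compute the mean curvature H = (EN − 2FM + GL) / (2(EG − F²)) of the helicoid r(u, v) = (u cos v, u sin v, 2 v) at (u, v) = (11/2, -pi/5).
H = 0

With E = 1, F = 0, G = u^2 + 4, L = 0, M = -2/sqrt(u^2 + 4), N = 0, assemble
  H = (EN − 2FM + GL) / (2(EG − F²)) = 0.
At (u, v) = (11/2, -pi/5): H = 0.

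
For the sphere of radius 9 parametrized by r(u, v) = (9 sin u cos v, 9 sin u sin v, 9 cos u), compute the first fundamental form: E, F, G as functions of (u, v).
E = 81;  F = 0;  G = 81*sin(u)^2

Compute partials: r_u = (9*cos(u)*cos(v), 9*sin(v)*cos(u), -9*sin(u)), r_v = (-9*sin(u)*sin(v), 9*sin(u)*cos(v), 0). Then
  E = r_u · r_u = 81,
  F = r_u · r_v = 0,
  G = r_v · r_v = 81*sin(u)^2.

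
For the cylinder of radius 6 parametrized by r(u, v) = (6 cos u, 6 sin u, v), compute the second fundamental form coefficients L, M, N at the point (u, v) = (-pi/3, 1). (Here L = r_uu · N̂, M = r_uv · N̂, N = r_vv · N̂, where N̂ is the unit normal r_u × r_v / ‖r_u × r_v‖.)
L = -6;  M = 0;  N = 0

Compute the unit normal N̂(u, v) = (cos(u), sin(u), 0), and the second partials r_uu, r_uv, r_vv. Take dot products:
  L(u, v) = r_uu · N̂ = -6,
  M(u, v) = r_uv · N̂ = 0,
  N(u, v) = r_vv · N̂ = 0.
Evaluating at (u, v) = (-pi/3, 1):
  L = -6, M = 0, N = 0.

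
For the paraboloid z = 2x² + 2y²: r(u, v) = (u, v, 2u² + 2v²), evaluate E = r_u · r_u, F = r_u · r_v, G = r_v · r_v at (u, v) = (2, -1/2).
E = 65;  F = -16;  G = 5

Partials: r_u = (1, 0, 4*u), r_v = (0, 1, 4*v). As functions of (u, v):
  E = r_u · r_u = 16*u^2 + 1,
  F = r_u · r_v = 16*u*v,
  G = r_v · r_v = 16*v^2 + 1.
Evaluating at (u, v) = (2, -1/2): E = 65, F = -16, G = 5.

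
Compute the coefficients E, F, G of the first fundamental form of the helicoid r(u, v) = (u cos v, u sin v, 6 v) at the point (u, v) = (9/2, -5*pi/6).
E = 1;  F = 0;  G = 225/4

Partials: r_u = (cos(v), sin(v), 0), r_v = (-u*sin(v), u*cos(v), 6). As functions of (u, v):
  E = r_u · r_u = 1,
  F = r_u · r_v = 0,
  G = r_v · r_v = u^2 + 36.
Evaluating at (u, v) = (9/2, -5*pi/6): E = 1, F = 0, G = 225/4.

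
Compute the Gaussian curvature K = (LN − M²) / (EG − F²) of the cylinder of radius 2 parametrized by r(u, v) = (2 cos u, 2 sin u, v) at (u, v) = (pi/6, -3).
K = 0

Coefficients of the first fundamental form: E = 4, F = 0, G = 1.
Coefficients of the second fundamental form: L = -2, M = 0, N = 0.
Assemble K = (LN − M²)/(EG − F²) = 0. At (u, v) = (pi/6, -3): K = 0.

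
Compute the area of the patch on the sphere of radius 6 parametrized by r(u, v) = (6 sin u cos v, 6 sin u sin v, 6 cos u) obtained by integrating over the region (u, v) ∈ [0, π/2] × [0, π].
Area = 36*pi

Area = ∫∫ √(EG − F²) du dv with √(EG − F²) = 36*Abs(sin(u)). Integrating over [0, π/2] × [0, π] gives 36*pi.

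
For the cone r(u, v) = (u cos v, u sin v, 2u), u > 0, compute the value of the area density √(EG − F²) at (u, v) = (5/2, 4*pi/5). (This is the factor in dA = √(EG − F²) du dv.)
√(EG − F²)|_{(5/2, 4*pi/5)} = 5*sqrt(5)/2

E = 5, F = 0, G = u^2, so EG − F² = 5*u^2. Taking the positive square root: √(EG − F²) = sqrt(5)*Abs(u). At (u, v) = (5/2, 4*pi/5): 5*sqrt(5)/2.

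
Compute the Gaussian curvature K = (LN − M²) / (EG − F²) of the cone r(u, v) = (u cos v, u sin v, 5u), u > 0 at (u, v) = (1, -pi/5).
K = 0

Coefficients of the first fundamental form: E = 26, F = 0, G = u^2.
Coefficients of the second fundamental form: L = 0, M = 0, N = 5*sqrt(26)*u^2/(26*Abs(u)).
Assemble K = (LN − M²)/(EG − F²) = 0. At (u, v) = (1, -pi/5): K = 0.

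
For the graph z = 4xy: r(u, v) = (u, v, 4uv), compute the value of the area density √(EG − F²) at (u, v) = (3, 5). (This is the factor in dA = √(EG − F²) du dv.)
√(EG − F²)|_{(3, 5)} = sqrt(545)

E = 16*v^2 + 1, F = 16*u*v, G = 16*u^2 + 1, so EG − F² = 16*u^2 + 16*v^2 + 1. Taking the positive square root: √(EG − F²) = sqrt(16*u^2 + 16*v^2 + 1). At (u, v) = (3, 5): sqrt(545).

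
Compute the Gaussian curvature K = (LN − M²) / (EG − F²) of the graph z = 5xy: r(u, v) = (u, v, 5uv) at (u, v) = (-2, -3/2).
K = -400/395641

Coefficients of the first fundamental form: E = 25*v^2 + 1, F = 25*u*v, G = 25*u^2 + 1.
Coefficients of the second fundamental form: L = 0, M = 5/sqrt(25*u^2 + 25*v^2 + 1), N = 0.
Assemble K = (LN − M²)/(EG − F²) = -25/(625*u^4 + 1250*u^2*v^2 + 50*u^2 + 625*v^4 + 50*v^2 + 1). At (u, v) = (-2, -3/2): K = -400/395641.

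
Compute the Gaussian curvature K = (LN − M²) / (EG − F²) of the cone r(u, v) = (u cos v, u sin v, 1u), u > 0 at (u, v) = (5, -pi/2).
K = 0

Coefficients of the first fundamental form: E = 2, F = 0, G = u^2.
Coefficients of the second fundamental form: L = 0, M = 0, N = sqrt(2)*u^2/(2*Abs(u)).
Assemble K = (LN − M²)/(EG − F²) = 0. At (u, v) = (5, -pi/2): K = 0.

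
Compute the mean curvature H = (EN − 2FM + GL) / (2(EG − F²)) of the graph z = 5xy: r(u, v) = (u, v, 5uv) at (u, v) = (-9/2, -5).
H = -22500*sqrt(4529)/20511841

With E = 25*v^2 + 1, F = 25*u*v, G = 25*u^2 + 1, L = 0, M = 5/sqrt(25*u^2 + 25*v^2 + 1), N = 0, assemble
  H = (EN − 2FM + GL) / (2(EG − F²)) = -125*u*v/(25*u^2 + 25*v^2 + 1)^(3/2).
At (u, v) = (-9/2, -5): H = -22500*sqrt(4529)/20511841.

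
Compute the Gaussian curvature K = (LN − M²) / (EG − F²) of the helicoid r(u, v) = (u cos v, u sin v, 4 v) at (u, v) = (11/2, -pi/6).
K = -256/34225

Coefficients of the first fundamental form: E = 1, F = 0, G = u^2 + 16.
Coefficients of the second fundamental form: L = 0, M = -4/sqrt(u^2 + 16), N = 0.
Assemble K = (LN − M²)/(EG − F²) = -16/(u^2 + 16)^2. At (u, v) = (11/2, -pi/6): K = -256/34225.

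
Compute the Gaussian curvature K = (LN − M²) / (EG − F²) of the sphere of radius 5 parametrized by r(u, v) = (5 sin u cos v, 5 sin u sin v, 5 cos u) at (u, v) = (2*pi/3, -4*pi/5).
K = 1/25

Coefficients of the first fundamental form: E = 25, F = 0, G = 25*sin(u)^2.
Coefficients of the second fundamental form: L = -5*sin(u)/Abs(sin(u)), M = 0, N = -5*sin(u)^3/Abs(sin(u)).
Assemble K = (LN − M²)/(EG − F²) = 1/25. At (u, v) = (2*pi/3, -4*pi/5): K = 1/25.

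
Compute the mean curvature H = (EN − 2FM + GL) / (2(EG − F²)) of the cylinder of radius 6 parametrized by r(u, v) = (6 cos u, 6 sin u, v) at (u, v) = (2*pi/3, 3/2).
H = -1/12

With E = 36, F = 0, G = 1, L = -6, M = 0, N = 0, assemble
  H = (EN − 2FM + GL) / (2(EG − F²)) = -1/12.
At (u, v) = (2*pi/3, 3/2): H = -1/12.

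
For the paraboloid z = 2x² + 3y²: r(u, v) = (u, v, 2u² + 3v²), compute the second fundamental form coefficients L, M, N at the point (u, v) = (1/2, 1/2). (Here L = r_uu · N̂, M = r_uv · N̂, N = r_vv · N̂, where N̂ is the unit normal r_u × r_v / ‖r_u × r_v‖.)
L = 2*sqrt(14)/7;  M = 0;  N = 3*sqrt(14)/7

Compute the unit normal N̂(u, v) = (-4*u/sqrt(16*u^2 + 36*v^2 + 1), -6*v/sqrt(16*u^2 + 36*v^2 + 1), 1/sqrt(16*u^2 + 36*v^2 + 1)), and the second partials r_uu, r_uv, r_vv. Take dot products:
  L(u, v) = r_uu · N̂ = 4/sqrt(16*u^2 + 36*v^2 + 1),
  M(u, v) = r_uv · N̂ = 0,
  N(u, v) = r_vv · N̂ = 6/sqrt(16*u^2 + 36*v^2 + 1).
Evaluating at (u, v) = (1/2, 1/2):
  L = 2*sqrt(14)/7, M = 0, N = 3*sqrt(14)/7.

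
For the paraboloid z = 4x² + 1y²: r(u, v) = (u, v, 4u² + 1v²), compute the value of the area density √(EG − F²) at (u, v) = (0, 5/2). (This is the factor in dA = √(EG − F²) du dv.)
√(EG − F²)|_{(0, 5/2)} = sqrt(26)

E = 64*u^2 + 1, F = 16*u*v, G = 4*v^2 + 1, so EG − F² = 64*u^2 + 4*v^2 + 1. Taking the positive square root: √(EG − F²) = sqrt(64*u^2 + 4*v^2 + 1). At (u, v) = (0, 5/2): sqrt(26).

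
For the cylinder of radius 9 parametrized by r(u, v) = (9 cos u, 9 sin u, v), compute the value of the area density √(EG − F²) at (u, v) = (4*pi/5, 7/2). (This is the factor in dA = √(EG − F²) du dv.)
√(EG − F²)|_{(4*pi/5, 7/2)} = 9

E = 81, F = 0, G = 1, so EG − F² = 81. Taking the positive square root: √(EG − F²) = 9. At (u, v) = (4*pi/5, 7/2): 9.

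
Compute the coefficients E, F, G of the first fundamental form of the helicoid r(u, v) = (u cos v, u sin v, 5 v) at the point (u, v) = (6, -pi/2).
E = 1;  F = 0;  G = 61

Partials: r_u = (cos(v), sin(v), 0), r_v = (-u*sin(v), u*cos(v), 5). As functions of (u, v):
  E = r_u · r_u = 1,
  F = r_u · r_v = 0,
  G = r_v · r_v = u^2 + 25.
Evaluating at (u, v) = (6, -pi/2): E = 1, F = 0, G = 61.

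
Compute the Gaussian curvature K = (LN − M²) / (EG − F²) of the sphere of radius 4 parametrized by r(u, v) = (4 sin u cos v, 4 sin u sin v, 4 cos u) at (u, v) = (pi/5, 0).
K = 1/16

Coefficients of the first fundamental form: E = 16, F = 0, G = 16*sin(u)^2.
Coefficients of the second fundamental form: L = -4*sin(u)/Abs(sin(u)), M = 0, N = -4*sin(u)^3/Abs(sin(u)).
Assemble K = (LN − M²)/(EG − F²) = 1/16. At (u, v) = (pi/5, 0): K = 1/16.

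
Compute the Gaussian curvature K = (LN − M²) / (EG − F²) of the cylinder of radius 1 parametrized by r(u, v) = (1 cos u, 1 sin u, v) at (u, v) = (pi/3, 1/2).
K = 0

Coefficients of the first fundamental form: E = 1, F = 0, G = 1.
Coefficients of the second fundamental form: L = -1, M = 0, N = 0.
Assemble K = (LN − M²)/(EG − F²) = 0. At (u, v) = (pi/3, 1/2): K = 0.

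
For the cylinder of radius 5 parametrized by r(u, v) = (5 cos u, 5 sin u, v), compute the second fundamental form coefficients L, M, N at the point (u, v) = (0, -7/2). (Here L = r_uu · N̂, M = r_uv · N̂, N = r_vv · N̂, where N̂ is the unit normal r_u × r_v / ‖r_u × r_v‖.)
L = -5;  M = 0;  N = 0

Compute the unit normal N̂(u, v) = (cos(u), sin(u), 0), and the second partials r_uu, r_uv, r_vv. Take dot products:
  L(u, v) = r_uu · N̂ = -5,
  M(u, v) = r_uv · N̂ = 0,
  N(u, v) = r_vv · N̂ = 0.
Evaluating at (u, v) = (0, -7/2):
  L = -5, M = 0, N = 0.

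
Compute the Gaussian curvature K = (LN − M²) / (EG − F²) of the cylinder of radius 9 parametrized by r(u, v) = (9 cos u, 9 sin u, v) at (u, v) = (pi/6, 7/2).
K = 0

Coefficients of the first fundamental form: E = 81, F = 0, G = 1.
Coefficients of the second fundamental form: L = -9, M = 0, N = 0.
Assemble K = (LN − M²)/(EG − F²) = 0. At (u, v) = (pi/6, 7/2): K = 0.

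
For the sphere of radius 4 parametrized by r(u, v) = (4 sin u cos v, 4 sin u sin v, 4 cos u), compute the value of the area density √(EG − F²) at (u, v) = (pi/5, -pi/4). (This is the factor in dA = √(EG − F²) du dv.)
√(EG − F²)|_{(pi/5, -pi/4)} = 4*sqrt(10 - 2*sqrt(5))

E = 16, F = 0, G = 16*sin(u)^2, so EG − F² = 256*sin(u)^2. Taking the positive square root: √(EG − F²) = 16*Abs(sin(u)). At (u, v) = (pi/5, -pi/4): 4*sqrt(10 - 2*sqrt(5)).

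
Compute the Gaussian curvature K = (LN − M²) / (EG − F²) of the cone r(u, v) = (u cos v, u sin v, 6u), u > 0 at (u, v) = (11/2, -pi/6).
K = 0

Coefficients of the first fundamental form: E = 37, F = 0, G = u^2.
Coefficients of the second fundamental form: L = 0, M = 0, N = 6*sqrt(37)*u^2/(37*Abs(u)).
Assemble K = (LN − M²)/(EG − F²) = 0. At (u, v) = (11/2, -pi/6): K = 0.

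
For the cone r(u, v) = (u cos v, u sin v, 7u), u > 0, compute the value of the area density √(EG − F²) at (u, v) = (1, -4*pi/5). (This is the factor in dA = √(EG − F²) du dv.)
√(EG − F²)|_{(1, -4*pi/5)} = 5*sqrt(2)

E = 50, F = 0, G = u^2, so EG − F² = 50*u^2. Taking the positive square root: √(EG − F²) = 5*sqrt(2)*Abs(u). At (u, v) = (1, -4*pi/5): 5*sqrt(2).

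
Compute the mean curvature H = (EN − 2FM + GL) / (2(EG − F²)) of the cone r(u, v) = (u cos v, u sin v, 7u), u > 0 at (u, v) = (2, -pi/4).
H = 7*sqrt(2)/40

With E = 50, F = 0, G = u^2, L = 0, M = 0, N = 7*sqrt(2)*u^2/(10*Abs(u)), assemble
  H = (EN − 2FM + GL) / (2(EG − F²)) = 7*sqrt(2)/(20*Abs(u)).
At (u, v) = (2, -pi/4): H = 7*sqrt(2)/40.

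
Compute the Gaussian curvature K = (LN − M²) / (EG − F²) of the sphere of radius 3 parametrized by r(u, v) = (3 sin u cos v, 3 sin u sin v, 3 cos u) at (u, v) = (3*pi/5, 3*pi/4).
K = 1/9

Coefficients of the first fundamental form: E = 9, F = 0, G = 9*sin(u)^2.
Coefficients of the second fundamental form: L = -3*sin(u)/Abs(sin(u)), M = 0, N = -3*sin(u)^3/Abs(sin(u)).
Assemble K = (LN − M²)/(EG − F²) = 1/9. At (u, v) = (3*pi/5, 3*pi/4): K = 1/9.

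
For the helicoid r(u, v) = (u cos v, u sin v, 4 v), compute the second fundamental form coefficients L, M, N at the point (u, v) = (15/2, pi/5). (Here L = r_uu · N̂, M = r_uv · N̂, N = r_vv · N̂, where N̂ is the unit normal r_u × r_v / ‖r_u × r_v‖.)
L = 0;  M = -8/17;  N = 0

Compute the unit normal N̂(u, v) = (4*sin(v)/sqrt(u^2 + 16), -4*cos(v)/sqrt(u^2 + 16), u/sqrt(u^2 + 16)), and the second partials r_uu, r_uv, r_vv. Take dot products:
  L(u, v) = r_uu · N̂ = 0,
  M(u, v) = r_uv · N̂ = -4/sqrt(u^2 + 16),
  N(u, v) = r_vv · N̂ = 0.
Evaluating at (u, v) = (15/2, pi/5):
  L = 0, M = -8/17, N = 0.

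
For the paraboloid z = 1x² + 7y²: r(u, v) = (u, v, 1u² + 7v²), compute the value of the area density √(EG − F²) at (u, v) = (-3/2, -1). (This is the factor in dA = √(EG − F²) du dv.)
√(EG − F²)|_{(-3/2, -1)} = sqrt(206)

E = 4*u^2 + 1, F = 28*u*v, G = 196*v^2 + 1, so EG − F² = 4*u^2 + 196*v^2 + 1. Taking the positive square root: √(EG − F²) = sqrt(4*u^2 + 196*v^2 + 1). At (u, v) = (-3/2, -1): sqrt(206).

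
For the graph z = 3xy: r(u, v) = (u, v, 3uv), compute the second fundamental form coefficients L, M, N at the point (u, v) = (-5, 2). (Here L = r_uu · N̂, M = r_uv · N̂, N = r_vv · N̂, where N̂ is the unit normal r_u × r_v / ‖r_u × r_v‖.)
L = 0;  M = 3*sqrt(262)/262;  N = 0

Compute the unit normal N̂(u, v) = (-3*v/sqrt(9*u^2 + 9*v^2 + 1), -3*u/sqrt(9*u^2 + 9*v^2 + 1), 1/sqrt(9*u^2 + 9*v^2 + 1)), and the second partials r_uu, r_uv, r_vv. Take dot products:
  L(u, v) = r_uu · N̂ = 0,
  M(u, v) = r_uv · N̂ = 3/sqrt(9*u^2 + 9*v^2 + 1),
  N(u, v) = r_vv · N̂ = 0.
Evaluating at (u, v) = (-5, 2):
  L = 0, M = 3*sqrt(262)/262, N = 0.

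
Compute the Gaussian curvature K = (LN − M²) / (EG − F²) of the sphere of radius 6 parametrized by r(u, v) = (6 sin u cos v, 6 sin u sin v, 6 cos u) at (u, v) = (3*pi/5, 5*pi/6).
K = 1/36

Coefficients of the first fundamental form: E = 36, F = 0, G = 36*sin(u)^2.
Coefficients of the second fundamental form: L = -6*sin(u)/Abs(sin(u)), M = 0, N = -6*sin(u)^3/Abs(sin(u)).
Assemble K = (LN − M²)/(EG − F²) = 1/36. At (u, v) = (3*pi/5, 5*pi/6): K = 1/36.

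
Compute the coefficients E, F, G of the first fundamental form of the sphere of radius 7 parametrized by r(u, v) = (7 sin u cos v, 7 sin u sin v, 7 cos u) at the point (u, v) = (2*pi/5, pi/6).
E = 49;  F = 0;  G = 49*sqrt(5)/8 + 245/8

Partials: r_u = (7*cos(u)*cos(v), 7*sin(v)*cos(u), -7*sin(u)), r_v = (-7*sin(u)*sin(v), 7*sin(u)*cos(v), 0). As functions of (u, v):
  E = r_u · r_u = 49,
  F = r_u · r_v = 0,
  G = r_v · r_v = 49*sin(u)^2.
Evaluating at (u, v) = (2*pi/5, pi/6): E = 49, F = 0, G = 49*sqrt(5)/8 + 245/8.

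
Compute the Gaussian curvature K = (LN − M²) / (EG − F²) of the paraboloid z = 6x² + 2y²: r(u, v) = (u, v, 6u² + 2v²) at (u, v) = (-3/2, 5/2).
K = 48/180625

Coefficients of the first fundamental form: E = 144*u^2 + 1, F = 48*u*v, G = 16*v^2 + 1.
Coefficients of the second fundamental form: L = 12/sqrt(144*u^2 + 16*v^2 + 1), M = 0, N = 4/sqrt(144*u^2 + 16*v^2 + 1).
Assemble K = (LN − M²)/(EG − F²) = 48/(20736*u^4 + 4608*u^2*v^2 + 288*u^2 + 256*v^4 + 32*v^2 + 1). At (u, v) = (-3/2, 5/2): K = 48/180625.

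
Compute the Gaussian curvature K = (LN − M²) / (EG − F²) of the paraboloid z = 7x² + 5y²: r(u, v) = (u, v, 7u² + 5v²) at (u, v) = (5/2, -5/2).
K = 140/3426201

Coefficients of the first fundamental form: E = 196*u^2 + 1, F = 140*u*v, G = 100*v^2 + 1.
Coefficients of the second fundamental form: L = 14/sqrt(196*u^2 + 100*v^2 + 1), M = 0, N = 10/sqrt(196*u^2 + 100*v^2 + 1).
Assemble K = (LN − M²)/(EG − F²) = 140/(38416*u^4 + 39200*u^2*v^2 + 392*u^2 + 10000*v^4 + 200*v^2 + 1). At (u, v) = (5/2, -5/2): K = 140/3426201.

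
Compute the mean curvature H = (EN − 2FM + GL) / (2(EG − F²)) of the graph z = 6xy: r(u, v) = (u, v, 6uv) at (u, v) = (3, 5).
H = -648/8575

With E = 36*v^2 + 1, F = 36*u*v, G = 36*u^2 + 1, L = 0, M = 6/sqrt(36*u^2 + 36*v^2 + 1), N = 0, assemble
  H = (EN − 2FM + GL) / (2(EG − F²)) = -216*u*v/(36*u^2 + 36*v^2 + 1)^(3/2).
At (u, v) = (3, 5): H = -648/8575.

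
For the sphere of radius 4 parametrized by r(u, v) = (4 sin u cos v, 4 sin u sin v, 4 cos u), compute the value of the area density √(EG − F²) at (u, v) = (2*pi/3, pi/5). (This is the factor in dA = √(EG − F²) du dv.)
√(EG − F²)|_{(2*pi/3, pi/5)} = 8*sqrt(3)

E = 16, F = 0, G = 16*sin(u)^2, so EG − F² = 256*sin(u)^2. Taking the positive square root: √(EG − F²) = 16*Abs(sin(u)). At (u, v) = (2*pi/3, pi/5): 8*sqrt(3).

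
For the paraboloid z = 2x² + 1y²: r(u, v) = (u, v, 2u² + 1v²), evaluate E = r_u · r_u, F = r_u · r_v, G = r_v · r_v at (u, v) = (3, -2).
E = 145;  F = -48;  G = 17

Partials: r_u = (1, 0, 4*u), r_v = (0, 1, 2*v). As functions of (u, v):
  E = r_u · r_u = 16*u^2 + 1,
  F = r_u · r_v = 8*u*v,
  G = r_v · r_v = 4*v^2 + 1.
Evaluating at (u, v) = (3, -2): E = 145, F = -48, G = 17.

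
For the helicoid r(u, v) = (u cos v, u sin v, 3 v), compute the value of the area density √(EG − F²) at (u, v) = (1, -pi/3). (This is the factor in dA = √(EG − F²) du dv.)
√(EG − F²)|_{(1, -pi/3)} = sqrt(10)

E = 1, F = 0, G = u^2 + 9, so EG − F² = u^2 + 9. Taking the positive square root: √(EG − F²) = sqrt(u^2 + 9). At (u, v) = (1, -pi/3): sqrt(10).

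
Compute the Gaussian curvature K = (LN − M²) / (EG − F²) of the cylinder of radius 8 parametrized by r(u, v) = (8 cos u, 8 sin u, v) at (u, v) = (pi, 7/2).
K = 0

Coefficients of the first fundamental form: E = 64, F = 0, G = 1.
Coefficients of the second fundamental form: L = -8, M = 0, N = 0.
Assemble K = (LN − M²)/(EG − F²) = 0. At (u, v) = (pi, 7/2): K = 0.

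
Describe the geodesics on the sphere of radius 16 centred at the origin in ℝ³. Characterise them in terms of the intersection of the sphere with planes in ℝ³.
Geodesics on the sphere of radius 16 are great circles — circles of radius 16 obtained as the intersection of the sphere with planes through the origin (the centre of the sphere).

A curve α(t) of nonzero constant speed on the sphere of radius 16 is a geodesic iff its acceleration α̈ is everywhere normal to the surface, i.e. parallel to the radial vector α(t). Then d/dt(α × α̇) = α̇ × α̇ + α × α̈ = 0, so α × α̇ is a constant vector n ≠ 0 and α(t) · n = 0 for all t: α lies in the plane through the origin with normal n. The intersection of that plane with the sphere is a circle of radius 16 (a great circle). Conversely, a great circle traversed at constant speed has centripetal acceleration pointing at the origin, hence normal to the sphere, so every great circle is a geodesic.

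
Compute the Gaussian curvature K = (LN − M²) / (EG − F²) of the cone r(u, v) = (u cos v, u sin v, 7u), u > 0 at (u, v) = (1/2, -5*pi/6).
K = 0

Coefficients of the first fundamental form: E = 50, F = 0, G = u^2.
Coefficients of the second fundamental form: L = 0, M = 0, N = 7*sqrt(2)*u^2/(10*Abs(u)).
Assemble K = (LN − M²)/(EG − F²) = 0. At (u, v) = (1/2, -5*pi/6): K = 0.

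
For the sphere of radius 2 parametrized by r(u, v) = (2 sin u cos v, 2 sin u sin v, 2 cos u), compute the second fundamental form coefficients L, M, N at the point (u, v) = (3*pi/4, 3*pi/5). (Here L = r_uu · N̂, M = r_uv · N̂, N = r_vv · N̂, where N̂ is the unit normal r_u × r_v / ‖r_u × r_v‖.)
L = -2;  M = 0;  N = -1

Compute the unit normal N̂(u, v) = (sin(u)^2*cos(v)/Abs(sin(u)), sin(u)^2*sin(v)/Abs(sin(u)), sin(2*u)/(2*Abs(sin(u)))), and the second partials r_uu, r_uv, r_vv. Take dot products:
  L(u, v) = r_uu · N̂ = -2*sin(u)/Abs(sin(u)),
  M(u, v) = r_uv · N̂ = 0,
  N(u, v) = r_vv · N̂ = -2*sin(u)^3/Abs(sin(u)).
Evaluating at (u, v) = (3*pi/4, 3*pi/5):
  L = -2, M = 0, N = -1.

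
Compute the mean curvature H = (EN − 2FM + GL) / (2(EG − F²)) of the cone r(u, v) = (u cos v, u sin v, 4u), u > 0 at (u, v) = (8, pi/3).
H = sqrt(17)/68

With E = 17, F = 0, G = u^2, L = 0, M = 0, N = 4*sqrt(17)*u^2/(17*Abs(u)), assemble
  H = (EN − 2FM + GL) / (2(EG − F²)) = 2*sqrt(17)/(17*Abs(u)).
At (u, v) = (8, pi/3): H = sqrt(17)/68.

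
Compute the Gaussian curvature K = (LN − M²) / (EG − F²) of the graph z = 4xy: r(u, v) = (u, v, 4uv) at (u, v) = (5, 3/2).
K = -16/190969

Coefficients of the first fundamental form: E = 16*v^2 + 1, F = 16*u*v, G = 16*u^2 + 1.
Coefficients of the second fundamental form: L = 0, M = 4/sqrt(16*u^2 + 16*v^2 + 1), N = 0.
Assemble K = (LN − M²)/(EG − F²) = -16/(256*u^4 + 512*u^2*v^2 + 32*u^2 + 256*v^4 + 32*v^2 + 1). At (u, v) = (5, 3/2): K = -16/190969.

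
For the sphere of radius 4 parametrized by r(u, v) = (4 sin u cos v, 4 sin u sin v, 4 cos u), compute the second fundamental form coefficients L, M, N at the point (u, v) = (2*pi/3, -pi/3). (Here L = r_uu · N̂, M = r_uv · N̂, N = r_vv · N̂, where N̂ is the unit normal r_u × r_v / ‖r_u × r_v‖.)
L = -4;  M = 0;  N = -3

Compute the unit normal N̂(u, v) = (sin(u)^2*cos(v)/Abs(sin(u)), sin(u)^2*sin(v)/Abs(sin(u)), sin(2*u)/(2*Abs(sin(u)))), and the second partials r_uu, r_uv, r_vv. Take dot products:
  L(u, v) = r_uu · N̂ = -4*sin(u)/Abs(sin(u)),
  M(u, v) = r_uv · N̂ = 0,
  N(u, v) = r_vv · N̂ = -4*sin(u)^3/Abs(sin(u)).
Evaluating at (u, v) = (2*pi/3, -pi/3):
  L = -4, M = 0, N = -3.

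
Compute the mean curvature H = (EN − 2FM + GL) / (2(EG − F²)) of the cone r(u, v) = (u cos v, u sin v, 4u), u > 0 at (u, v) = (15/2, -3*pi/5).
H = 4*sqrt(17)/255

With E = 17, F = 0, G = u^2, L = 0, M = 0, N = 4*sqrt(17)*u^2/(17*Abs(u)), assemble
  H = (EN − 2FM + GL) / (2(EG − F²)) = 2*sqrt(17)/(17*Abs(u)).
At (u, v) = (15/2, -3*pi/5): H = 4*sqrt(17)/255.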